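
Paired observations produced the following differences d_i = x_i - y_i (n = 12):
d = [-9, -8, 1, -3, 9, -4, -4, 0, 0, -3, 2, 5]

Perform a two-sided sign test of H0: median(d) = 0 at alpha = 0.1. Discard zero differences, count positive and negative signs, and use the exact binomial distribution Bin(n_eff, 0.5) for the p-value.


Step 1: Discard zero differences. Original n = 12; n_eff = number of nonzero differences = 10.
Nonzero differences (with sign): -9, -8, +1, -3, +9, -4, -4, -3, +2, +5
Step 2: Count signs: positive = 4, negative = 6.
Step 3: Under H0: P(positive) = 0.5, so the number of positives S ~ Bin(10, 0.5).
Step 4: Two-sided exact p-value = sum of Bin(10,0.5) probabilities at or below the observed probability = 0.753906.
Step 5: alpha = 0.1. fail to reject H0.

n_eff = 10, pos = 4, neg = 6, p = 0.753906, fail to reject H0.


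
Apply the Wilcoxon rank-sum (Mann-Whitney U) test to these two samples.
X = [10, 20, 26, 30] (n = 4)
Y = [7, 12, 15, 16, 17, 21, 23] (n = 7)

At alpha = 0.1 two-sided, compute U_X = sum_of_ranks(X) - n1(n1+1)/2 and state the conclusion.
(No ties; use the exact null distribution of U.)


Step 1: Combine and sort all 11 observations; assign midranks.
sorted (value, group): (7,Y), (10,X), (12,Y), (15,Y), (16,Y), (17,Y), (20,X), (21,Y), (23,Y), (26,X), (30,X)
ranks: 7->1, 10->2, 12->3, 15->4, 16->5, 17->6, 20->7, 21->8, 23->9, 26->10, 30->11
Step 2: Rank sum for X: R1 = 2 + 7 + 10 + 11 = 30.
Step 3: U_X = R1 - n1(n1+1)/2 = 30 - 4*5/2 = 30 - 10 = 20.
       U_Y = n1*n2 - U_X = 28 - 20 = 8.
Step 4: No ties, so the exact null distribution of U (based on enumerating the C(11,4) = 330 equally likely rank assignments) gives the two-sided p-value.
Step 5: p-value = 0.315152; compare to alpha = 0.1. fail to reject H0.

U_X = 20, p = 0.315152, fail to reject H0 at alpha = 0.1.


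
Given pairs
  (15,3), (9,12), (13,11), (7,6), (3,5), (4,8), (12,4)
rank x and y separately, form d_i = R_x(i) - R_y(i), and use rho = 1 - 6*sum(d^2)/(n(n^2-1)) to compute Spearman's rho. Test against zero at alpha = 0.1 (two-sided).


Step 1: Rank x and y separately (midranks; no ties here).
rank(x): 15->7, 9->4, 13->6, 7->3, 3->1, 4->2, 12->5
rank(y): 3->1, 12->7, 11->6, 6->4, 5->3, 8->5, 4->2
Step 2: d_i = R_x(i) - R_y(i); compute d_i^2.
  (7-1)^2=36, (4-7)^2=9, (6-6)^2=0, (3-4)^2=1, (1-3)^2=4, (2-5)^2=9, (5-2)^2=9
sum(d^2) = 68.
Step 3: rho = 1 - 6*68 / (7*(7^2 - 1)) = 1 - 408/336 = -0.214286.
Step 4: Under H0, t = rho * sqrt((n-2)/(1-rho^2)) = -0.4906 ~ t(5).
Step 5: Two-sided p-value from the t-distribution with 5 df = 0.644512.
Step 6: alpha = 0.1. fail to reject H0.

rho = -0.2143, p = 0.644512, fail to reject H0 at alpha = 0.1.


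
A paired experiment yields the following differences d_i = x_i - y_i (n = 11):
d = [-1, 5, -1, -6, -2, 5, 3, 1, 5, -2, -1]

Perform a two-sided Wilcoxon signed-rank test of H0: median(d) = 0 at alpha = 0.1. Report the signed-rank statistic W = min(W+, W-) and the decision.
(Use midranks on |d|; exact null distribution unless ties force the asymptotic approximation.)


Step 1: Drop any zero differences (none here) and take |d_i|.
|d| = [1, 5, 1, 6, 2, 5, 3, 1, 5, 2, 1]
Step 2: Midrank |d_i| (ties get averaged ranks).
ranks: |1|->2.5, |5|->9, |1|->2.5, |6|->11, |2|->5.5, |5|->9, |3|->7, |1|->2.5, |5|->9, |2|->5.5, |1|->2.5
Step 3: Attach original signs; sum ranks with positive sign and with negative sign.
W+ = 9 + 9 + 7 + 2.5 + 9 = 36.5
W- = 2.5 + 2.5 + 11 + 5.5 + 5.5 + 2.5 = 29.5
(Check: W+ + W- = 66 should equal n(n+1)/2 = 66.)
Step 4: Test statistic W = min(W+, W-) = 29.5.
Step 5: Ties in |d|, so use the tie-corrected normal approximation.
        E[W] = n(n+1)/4 = 11*12/4 = 33.
        Tie groups: |d|=1 (t=4), |d|=2 (t=2), |d|=5 (t=3); sum(t^3 - t) = 90.
        Var[W] = n(n+1)(2n+1)/24 - sum(t^3-t)/48 = 3036/24 - 90/48 = 124.625.
        z = (W - E[W]) / sqrt(Var[W]) = (29.5 - 33) / 11.1636 = -0.3135.
        Two-sided p = 2*Phi(z) = 0.753886.
Step 6: alpha = 0.1. fail to reject H0.

W+ = 36.5, W- = 29.5, W = min = 29.5, p = 0.753886, fail to reject H0.


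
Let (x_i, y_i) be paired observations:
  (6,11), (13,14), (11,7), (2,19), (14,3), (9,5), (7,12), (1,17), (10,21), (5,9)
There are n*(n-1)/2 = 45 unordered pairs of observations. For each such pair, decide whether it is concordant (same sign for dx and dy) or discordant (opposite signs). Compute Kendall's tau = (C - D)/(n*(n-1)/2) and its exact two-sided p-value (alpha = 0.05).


Step 1: Enumerate the 45 unordered pairs (i,j) with i<j and classify each by sign(x_j-x_i) * sign(y_j-y_i).
  (1,2):dx=+7,dy=+3->C; (1,3):dx=+5,dy=-4->D; (1,4):dx=-4,dy=+8->D; (1,5):dx=+8,dy=-8->D
  (1,6):dx=+3,dy=-6->D; (1,7):dx=+1,dy=+1->C; (1,8):dx=-5,dy=+6->D; (1,9):dx=+4,dy=+10->C
  (1,10):dx=-1,dy=-2->C; (2,3):dx=-2,dy=-7->C; (2,4):dx=-11,dy=+5->D; (2,5):dx=+1,dy=-11->D
  (2,6):dx=-4,dy=-9->C; (2,7):dx=-6,dy=-2->C; (2,8):dx=-12,dy=+3->D; (2,9):dx=-3,dy=+7->D
  (2,10):dx=-8,dy=-5->C; (3,4):dx=-9,dy=+12->D; (3,5):dx=+3,dy=-4->D; (3,6):dx=-2,dy=-2->C
  (3,7):dx=-4,dy=+5->D; (3,8):dx=-10,dy=+10->D; (3,9):dx=-1,dy=+14->D; (3,10):dx=-6,dy=+2->D
  (4,5):dx=+12,dy=-16->D; (4,6):dx=+7,dy=-14->D; (4,7):dx=+5,dy=-7->D; (4,8):dx=-1,dy=-2->C
  (4,9):dx=+8,dy=+2->C; (4,10):dx=+3,dy=-10->D; (5,6):dx=-5,dy=+2->D; (5,7):dx=-7,dy=+9->D
  (5,8):dx=-13,dy=+14->D; (5,9):dx=-4,dy=+18->D; (5,10):dx=-9,dy=+6->D; (6,7):dx=-2,dy=+7->D
  (6,8):dx=-8,dy=+12->D; (6,9):dx=+1,dy=+16->C; (6,10):dx=-4,dy=+4->D; (7,8):dx=-6,dy=+5->D
  (7,9):dx=+3,dy=+9->C; (7,10):dx=-2,dy=-3->C; (8,9):dx=+9,dy=+4->C; (8,10):dx=+4,dy=-8->D
  (9,10):dx=-5,dy=-12->C
Step 2: C = 16, D = 29, total pairs = 45.
Step 3: tau = (C - D)/(n(n-1)/2) = (16 - 29)/45 = -0.288889.
Step 4: Exact two-sided p-value (enumerate n! = 3628800 permutations of y under H0): p = 0.291248.
Step 5: alpha = 0.05. fail to reject H0.

tau_b = -0.2889 (C=16, D=29), p = 0.291248, fail to reject H0.


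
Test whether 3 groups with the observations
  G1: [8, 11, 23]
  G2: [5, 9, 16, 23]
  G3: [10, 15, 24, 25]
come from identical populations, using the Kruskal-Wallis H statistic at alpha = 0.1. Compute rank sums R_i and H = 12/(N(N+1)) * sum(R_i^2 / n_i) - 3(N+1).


Step 1: Combine all N = 11 observations and assign midranks.
sorted (value, group, rank): (5,G2,1), (8,G1,2), (9,G2,3), (10,G3,4), (11,G1,5), (15,G3,6), (16,G2,7), (23,G1,8.5), (23,G2,8.5), (24,G3,10), (25,G3,11)
Step 2: Sum ranks within each group.
R_1 = 15.5 (n_1 = 3)
R_2 = 19.5 (n_2 = 4)
R_3 = 31 (n_3 = 4)
Step 3: H = 12/(N(N+1)) * sum(R_i^2/n_i) - 3(N+1)
     = 12/(11*12) * (15.5^2/3 + 19.5^2/4 + 31^2/4) - 3*12
     = 0.090909 * 415.396 - 36
     = 1.763258.
Step 4: Ties present; correction factor C = 1 - 6/(11^3 - 11) = 0.995455. Corrected H = 1.763258 / 0.995455 = 1.771309.
Step 5: Under H0, H ~ chi^2(2); p-value = 0.412444.
Step 6: alpha = 0.1. fail to reject H0.

H = 1.7713, df = 2, p = 0.412444, fail to reject H0.


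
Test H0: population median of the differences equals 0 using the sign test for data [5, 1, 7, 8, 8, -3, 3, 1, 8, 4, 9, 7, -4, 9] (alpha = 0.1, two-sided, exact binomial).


Step 1: Discard zero differences. Original n = 14; n_eff = number of nonzero differences = 14.
Nonzero differences (with sign): +5, +1, +7, +8, +8, -3, +3, +1, +8, +4, +9, +7, -4, +9
Step 2: Count signs: positive = 12, negative = 2.
Step 3: Under H0: P(positive) = 0.5, so the number of positives S ~ Bin(14, 0.5).
Step 4: Two-sided exact p-value = sum of Bin(14,0.5) probabilities at or below the observed probability = 0.012939.
Step 5: alpha = 0.1. reject H0.

n_eff = 14, pos = 12, neg = 2, p = 0.012939, reject H0.


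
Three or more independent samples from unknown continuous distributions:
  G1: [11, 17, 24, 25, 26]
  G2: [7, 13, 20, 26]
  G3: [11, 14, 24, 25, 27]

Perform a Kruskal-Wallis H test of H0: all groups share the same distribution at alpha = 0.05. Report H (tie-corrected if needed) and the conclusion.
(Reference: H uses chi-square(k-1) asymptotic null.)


Step 1: Combine all N = 14 observations and assign midranks.
sorted (value, group, rank): (7,G2,1), (11,G1,2.5), (11,G3,2.5), (13,G2,4), (14,G3,5), (17,G1,6), (20,G2,7), (24,G1,8.5), (24,G3,8.5), (25,G1,10.5), (25,G3,10.5), (26,G1,12.5), (26,G2,12.5), (27,G3,14)
Step 2: Sum ranks within each group.
R_1 = 40 (n_1 = 5)
R_2 = 24.5 (n_2 = 4)
R_3 = 40.5 (n_3 = 5)
Step 3: H = 12/(N(N+1)) * sum(R_i^2/n_i) - 3(N+1)
     = 12/(14*15) * (40^2/5 + 24.5^2/4 + 40.5^2/5) - 3*15
     = 0.057143 * 798.112 - 45
     = 0.606429.
Step 4: Ties present; correction factor C = 1 - 24/(14^3 - 14) = 0.991209. Corrected H = 0.606429 / 0.991209 = 0.611807.
Step 5: Under H0, H ~ chi^2(2); p-value = 0.736458.
Step 6: alpha = 0.05. fail to reject H0.

H = 0.6118, df = 2, p = 0.736458, fail to reject H0.


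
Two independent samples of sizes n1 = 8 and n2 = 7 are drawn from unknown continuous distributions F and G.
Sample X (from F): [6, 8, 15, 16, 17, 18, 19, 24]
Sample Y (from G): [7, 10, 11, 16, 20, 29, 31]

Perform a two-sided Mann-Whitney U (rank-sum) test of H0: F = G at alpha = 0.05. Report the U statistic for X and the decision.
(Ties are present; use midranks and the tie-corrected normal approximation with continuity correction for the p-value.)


Step 1: Combine and sort all 15 observations; assign midranks.
sorted (value, group): (6,X), (7,Y), (8,X), (10,Y), (11,Y), (15,X), (16,X), (16,Y), (17,X), (18,X), (19,X), (20,Y), (24,X), (29,Y), (31,Y)
ranks: 6->1, 7->2, 8->3, 10->4, 11->5, 15->6, 16->7.5, 16->7.5, 17->9, 18->10, 19->11, 20->12, 24->13, 29->14, 31->15
Step 2: Rank sum for X: R1 = 1 + 3 + 6 + 7.5 + 9 + 10 + 11 + 13 = 60.5.
Step 3: U_X = R1 - n1(n1+1)/2 = 60.5 - 8*9/2 = 60.5 - 36 = 24.5.
       U_Y = n1*n2 - U_X = 56 - 24.5 = 31.5.
Step 4: Ties are present, so use the tie-corrected normal approximation (with continuity correction) for the p-value.
Step 5: p-value = 0.728221; compare to alpha = 0.05. fail to reject H0.

U_X = 24.5, p = 0.728221, fail to reject H0 at alpha = 0.05.


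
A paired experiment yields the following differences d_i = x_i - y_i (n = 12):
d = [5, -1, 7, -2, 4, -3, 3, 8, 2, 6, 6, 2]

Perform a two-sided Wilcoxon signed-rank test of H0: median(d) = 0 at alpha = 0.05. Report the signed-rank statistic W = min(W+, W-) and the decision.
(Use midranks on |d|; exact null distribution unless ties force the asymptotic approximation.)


Step 1: Drop any zero differences (none here) and take |d_i|.
|d| = [5, 1, 7, 2, 4, 3, 3, 8, 2, 6, 6, 2]
Step 2: Midrank |d_i| (ties get averaged ranks).
ranks: |5|->8, |1|->1, |7|->11, |2|->3, |4|->7, |3|->5.5, |3|->5.5, |8|->12, |2|->3, |6|->9.5, |6|->9.5, |2|->3
Step 3: Attach original signs; sum ranks with positive sign and with negative sign.
W+ = 8 + 11 + 7 + 5.5 + 12 + 3 + 9.5 + 9.5 + 3 = 68.5
W- = 1 + 3 + 5.5 = 9.5
(Check: W+ + W- = 78 should equal n(n+1)/2 = 78.)
Step 4: Test statistic W = min(W+, W-) = 9.5.
Step 5: Ties in |d|, so use the tie-corrected normal approximation.
        E[W] = n(n+1)/4 = 12*13/4 = 39.
        Tie groups: |d|=2 (t=3), |d|=3 (t=2), |d|=6 (t=2); sum(t^3 - t) = 36.
        Var[W] = n(n+1)(2n+1)/24 - sum(t^3-t)/48 = 3900/24 - 36/48 = 161.75.
        z = (W - E[W]) / sqrt(Var[W]) = (9.5 - 39) / 12.7181 = -2.3195.
        Two-sided p = 2*Phi(z) = 0.020366.
Step 6: alpha = 0.05. reject H0.

W+ = 68.5, W- = 9.5, W = min = 9.5, p = 0.020366, reject H0.


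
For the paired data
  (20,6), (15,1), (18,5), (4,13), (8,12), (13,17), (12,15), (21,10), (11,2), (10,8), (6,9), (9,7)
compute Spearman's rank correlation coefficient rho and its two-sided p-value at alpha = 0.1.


Step 1: Rank x and y separately (midranks; no ties here).
rank(x): 20->11, 15->9, 18->10, 4->1, 8->3, 13->8, 12->7, 21->12, 11->6, 10->5, 6->2, 9->4
rank(y): 6->4, 1->1, 5->3, 13->10, 12->9, 17->12, 15->11, 10->8, 2->2, 8->6, 9->7, 7->5
Step 2: d_i = R_x(i) - R_y(i); compute d_i^2.
  (11-4)^2=49, (9-1)^2=64, (10-3)^2=49, (1-10)^2=81, (3-9)^2=36, (8-12)^2=16, (7-11)^2=16, (12-8)^2=16, (6-2)^2=16, (5-6)^2=1, (2-7)^2=25, (4-5)^2=1
sum(d^2) = 370.
Step 3: rho = 1 - 6*370 / (12*(12^2 - 1)) = 1 - 2220/1716 = -0.293706.
Step 4: Under H0, t = rho * sqrt((n-2)/(1-rho^2)) = -0.9716 ~ t(10).
Step 5: Two-sided p-value from the t-distribution with 10 df = 0.354148.
Step 6: alpha = 0.1. fail to reject H0.

rho = -0.2937, p = 0.354148, fail to reject H0 at alpha = 0.1.


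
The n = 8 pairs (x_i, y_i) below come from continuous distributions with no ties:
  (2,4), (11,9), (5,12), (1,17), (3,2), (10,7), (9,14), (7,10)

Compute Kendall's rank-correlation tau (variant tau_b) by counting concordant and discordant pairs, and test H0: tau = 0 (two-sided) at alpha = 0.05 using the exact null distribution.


Step 1: Enumerate the 28 unordered pairs (i,j) with i<j and classify each by sign(x_j-x_i) * sign(y_j-y_i).
  (1,2):dx=+9,dy=+5->C; (1,3):dx=+3,dy=+8->C; (1,4):dx=-1,dy=+13->D; (1,5):dx=+1,dy=-2->D
  (1,6):dx=+8,dy=+3->C; (1,7):dx=+7,dy=+10->C; (1,8):dx=+5,dy=+6->C; (2,3):dx=-6,dy=+3->D
  (2,4):dx=-10,dy=+8->D; (2,5):dx=-8,dy=-7->C; (2,6):dx=-1,dy=-2->C; (2,7):dx=-2,dy=+5->D
  (2,8):dx=-4,dy=+1->D; (3,4):dx=-4,dy=+5->D; (3,5):dx=-2,dy=-10->C; (3,6):dx=+5,dy=-5->D
  (3,7):dx=+4,dy=+2->C; (3,8):dx=+2,dy=-2->D; (4,5):dx=+2,dy=-15->D; (4,6):dx=+9,dy=-10->D
  (4,7):dx=+8,dy=-3->D; (4,8):dx=+6,dy=-7->D; (5,6):dx=+7,dy=+5->C; (5,7):dx=+6,dy=+12->C
  (5,8):dx=+4,dy=+8->C; (6,7):dx=-1,dy=+7->D; (6,8):dx=-3,dy=+3->D; (7,8):dx=-2,dy=-4->C
Step 2: C = 13, D = 15, total pairs = 28.
Step 3: tau = (C - D)/(n(n-1)/2) = (13 - 15)/28 = -0.071429.
Step 4: Exact two-sided p-value (enumerate n! = 40320 permutations of y under H0): p = 0.904861.
Step 5: alpha = 0.05. fail to reject H0.

tau_b = -0.0714 (C=13, D=15), p = 0.904861, fail to reject H0.


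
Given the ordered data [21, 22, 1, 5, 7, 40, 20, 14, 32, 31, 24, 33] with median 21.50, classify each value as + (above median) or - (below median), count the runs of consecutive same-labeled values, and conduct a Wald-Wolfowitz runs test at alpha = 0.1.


Step 1: Compute median = 21.50; label A = above, B = below.
Labels in order: BABBBABBAAAA  (n_A = 6, n_B = 6)
Step 2: Count runs R = 6.
Step 3: Under H0 (random ordering), E[R] = 2*n_A*n_B/(n_A+n_B) + 1 = 2*6*6/12 + 1 = 7.0000.
        Var[R] = 2*n_A*n_B*(2*n_A*n_B - n_A - n_B) / ((n_A+n_B)^2 * (n_A+n_B-1)) = 4320/1584 = 2.7273.
        SD[R] = 1.6514.
Step 4: Continuity-corrected z = (R + 0.5 - E[R]) / SD[R] = (6 + 0.5 - 7.0000) / 1.6514 = -0.3028.
Step 5: Two-sided p-value via normal approximation = 2*(1 - Phi(|z|)) = 0.762069.
Step 6: alpha = 0.1. fail to reject H0.

R = 6, z = -0.3028, p = 0.762069, fail to reject H0.


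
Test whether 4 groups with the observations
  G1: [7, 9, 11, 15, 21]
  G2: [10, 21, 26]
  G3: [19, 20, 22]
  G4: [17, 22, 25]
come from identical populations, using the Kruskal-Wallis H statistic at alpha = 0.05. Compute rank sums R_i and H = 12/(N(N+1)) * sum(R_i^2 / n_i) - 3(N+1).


Step 1: Combine all N = 14 observations and assign midranks.
sorted (value, group, rank): (7,G1,1), (9,G1,2), (10,G2,3), (11,G1,4), (15,G1,5), (17,G4,6), (19,G3,7), (20,G3,8), (21,G1,9.5), (21,G2,9.5), (22,G3,11.5), (22,G4,11.5), (25,G4,13), (26,G2,14)
Step 2: Sum ranks within each group.
R_1 = 21.5 (n_1 = 5)
R_2 = 26.5 (n_2 = 3)
R_3 = 26.5 (n_3 = 3)
R_4 = 30.5 (n_4 = 3)
Step 3: H = 12/(N(N+1)) * sum(R_i^2/n_i) - 3(N+1)
     = 12/(14*15) * (21.5^2/5 + 26.5^2/3 + 26.5^2/3 + 30.5^2/3) - 3*15
     = 0.057143 * 870.7 - 45
     = 4.754286.
Step 4: Ties present; correction factor C = 1 - 12/(14^3 - 14) = 0.995604. Corrected H = 4.754286 / 0.995604 = 4.775276.
Step 5: Under H0, H ~ chi^2(3); p-value = 0.189012.
Step 6: alpha = 0.05. fail to reject H0.

H = 4.7753, df = 3, p = 0.189012, fail to reject H0.


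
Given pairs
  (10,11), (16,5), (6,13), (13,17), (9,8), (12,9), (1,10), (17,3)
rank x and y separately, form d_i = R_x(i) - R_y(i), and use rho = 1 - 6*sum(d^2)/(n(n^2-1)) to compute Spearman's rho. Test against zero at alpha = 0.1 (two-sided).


Step 1: Rank x and y separately (midranks; no ties here).
rank(x): 10->4, 16->7, 6->2, 13->6, 9->3, 12->5, 1->1, 17->8
rank(y): 11->6, 5->2, 13->7, 17->8, 8->3, 9->4, 10->5, 3->1
Step 2: d_i = R_x(i) - R_y(i); compute d_i^2.
  (4-6)^2=4, (7-2)^2=25, (2-7)^2=25, (6-8)^2=4, (3-3)^2=0, (5-4)^2=1, (1-5)^2=16, (8-1)^2=49
sum(d^2) = 124.
Step 3: rho = 1 - 6*124 / (8*(8^2 - 1)) = 1 - 744/504 = -0.476190.
Step 4: Under H0, t = rho * sqrt((n-2)/(1-rho^2)) = -1.3265 ~ t(6).
Step 5: Two-sided p-value from the t-distribution with 6 df = 0.232936.
Step 6: alpha = 0.1. fail to reject H0.

rho = -0.4762, p = 0.232936, fail to reject H0 at alpha = 0.1.


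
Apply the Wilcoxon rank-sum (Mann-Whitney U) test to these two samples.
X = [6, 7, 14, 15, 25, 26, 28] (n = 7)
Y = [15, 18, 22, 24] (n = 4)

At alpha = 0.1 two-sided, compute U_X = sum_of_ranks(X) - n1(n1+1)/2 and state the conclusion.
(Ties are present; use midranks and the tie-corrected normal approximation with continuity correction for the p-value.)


Step 1: Combine and sort all 11 observations; assign midranks.
sorted (value, group): (6,X), (7,X), (14,X), (15,X), (15,Y), (18,Y), (22,Y), (24,Y), (25,X), (26,X), (28,X)
ranks: 6->1, 7->2, 14->3, 15->4.5, 15->4.5, 18->6, 22->7, 24->8, 25->9, 26->10, 28->11
Step 2: Rank sum for X: R1 = 1 + 2 + 3 + 4.5 + 9 + 10 + 11 = 40.5.
Step 3: U_X = R1 - n1(n1+1)/2 = 40.5 - 7*8/2 = 40.5 - 28 = 12.5.
       U_Y = n1*n2 - U_X = 28 - 12.5 = 15.5.
Step 4: Ties are present, so use the tie-corrected normal approximation (with continuity correction) for the p-value.
Step 5: p-value = 0.849769; compare to alpha = 0.1. fail to reject H0.

U_X = 12.5, p = 0.849769, fail to reject H0 at alpha = 0.1.


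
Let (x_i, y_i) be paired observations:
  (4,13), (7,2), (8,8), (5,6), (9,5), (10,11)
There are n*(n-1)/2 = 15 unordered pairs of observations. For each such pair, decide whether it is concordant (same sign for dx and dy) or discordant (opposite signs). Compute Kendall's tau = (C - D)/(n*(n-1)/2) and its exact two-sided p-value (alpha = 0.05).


Step 1: Enumerate the 15 unordered pairs (i,j) with i<j and classify each by sign(x_j-x_i) * sign(y_j-y_i).
  (1,2):dx=+3,dy=-11->D; (1,3):dx=+4,dy=-5->D; (1,4):dx=+1,dy=-7->D; (1,5):dx=+5,dy=-8->D
  (1,6):dx=+6,dy=-2->D; (2,3):dx=+1,dy=+6->C; (2,4):dx=-2,dy=+4->D; (2,5):dx=+2,dy=+3->C
  (2,6):dx=+3,dy=+9->C; (3,4):dx=-3,dy=-2->C; (3,5):dx=+1,dy=-3->D; (3,6):dx=+2,dy=+3->C
  (4,5):dx=+4,dy=-1->D; (4,6):dx=+5,dy=+5->C; (5,6):dx=+1,dy=+6->C
Step 2: C = 7, D = 8, total pairs = 15.
Step 3: tau = (C - D)/(n(n-1)/2) = (7 - 8)/15 = -0.066667.
Step 4: Exact two-sided p-value (enumerate n! = 720 permutations of y under H0): p = 1.000000.
Step 5: alpha = 0.05. fail to reject H0.

tau_b = -0.0667 (C=7, D=8), p = 1.000000, fail to reject H0.


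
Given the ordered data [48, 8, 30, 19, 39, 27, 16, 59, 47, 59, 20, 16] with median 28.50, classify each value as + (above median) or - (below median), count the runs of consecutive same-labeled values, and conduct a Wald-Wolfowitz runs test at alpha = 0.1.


Step 1: Compute median = 28.50; label A = above, B = below.
Labels in order: ABABABBAAABB  (n_A = 6, n_B = 6)
Step 2: Count runs R = 8.
Step 3: Under H0 (random ordering), E[R] = 2*n_A*n_B/(n_A+n_B) + 1 = 2*6*6/12 + 1 = 7.0000.
        Var[R] = 2*n_A*n_B*(2*n_A*n_B - n_A - n_B) / ((n_A+n_B)^2 * (n_A+n_B-1)) = 4320/1584 = 2.7273.
        SD[R] = 1.6514.
Step 4: Continuity-corrected z = (R - 0.5 - E[R]) / SD[R] = (8 - 0.5 - 7.0000) / 1.6514 = 0.3028.
Step 5: Two-sided p-value via normal approximation = 2*(1 - Phi(|z|)) = 0.762069.
Step 6: alpha = 0.1. fail to reject H0.

R = 8, z = 0.3028, p = 0.762069, fail to reject H0.


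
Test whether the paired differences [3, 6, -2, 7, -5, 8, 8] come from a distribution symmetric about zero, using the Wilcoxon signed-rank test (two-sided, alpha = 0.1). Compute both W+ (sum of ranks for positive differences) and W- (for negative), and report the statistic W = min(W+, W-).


Step 1: Drop any zero differences (none here) and take |d_i|.
|d| = [3, 6, 2, 7, 5, 8, 8]
Step 2: Midrank |d_i| (ties get averaged ranks).
ranks: |3|->2, |6|->4, |2|->1, |7|->5, |5|->3, |8|->6.5, |8|->6.5
Step 3: Attach original signs; sum ranks with positive sign and with negative sign.
W+ = 2 + 4 + 5 + 6.5 + 6.5 = 24
W- = 1 + 3 = 4
(Check: W+ + W- = 28 should equal n(n+1)/2 = 28.)
Step 4: Test statistic W = min(W+, W-) = 4.
Step 5: Ties in |d|, so use the tie-corrected normal approximation.
        E[W] = n(n+1)/4 = 7*8/4 = 14.
        Tie groups: |d|=8 (t=2); sum(t^3 - t) = 6.
        Var[W] = n(n+1)(2n+1)/24 - sum(t^3-t)/48 = 840/24 - 6/48 = 34.875.
        z = (W - E[W]) / sqrt(Var[W]) = (4 - 14) / 5.9055 = -1.6933.
        Two-sided p = 2*Phi(z) = 0.090392.
Step 6: alpha = 0.1. reject H0.

W+ = 24, W- = 4, W = min = 4, p = 0.090392, reject H0.


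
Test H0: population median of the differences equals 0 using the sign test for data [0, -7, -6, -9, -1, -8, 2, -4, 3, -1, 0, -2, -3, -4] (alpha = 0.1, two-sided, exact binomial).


Step 1: Discard zero differences. Original n = 14; n_eff = number of nonzero differences = 12.
Nonzero differences (with sign): -7, -6, -9, -1, -8, +2, -4, +3, -1, -2, -3, -4
Step 2: Count signs: positive = 2, negative = 10.
Step 3: Under H0: P(positive) = 0.5, so the number of positives S ~ Bin(12, 0.5).
Step 4: Two-sided exact p-value = sum of Bin(12,0.5) probabilities at or below the observed probability = 0.038574.
Step 5: alpha = 0.1. reject H0.

n_eff = 12, pos = 2, neg = 10, p = 0.038574, reject H0.


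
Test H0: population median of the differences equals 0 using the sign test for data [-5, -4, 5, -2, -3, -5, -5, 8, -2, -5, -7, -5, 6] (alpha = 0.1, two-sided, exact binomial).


Step 1: Discard zero differences. Original n = 13; n_eff = number of nonzero differences = 13.
Nonzero differences (with sign): -5, -4, +5, -2, -3, -5, -5, +8, -2, -5, -7, -5, +6
Step 2: Count signs: positive = 3, negative = 10.
Step 3: Under H0: P(positive) = 0.5, so the number of positives S ~ Bin(13, 0.5).
Step 4: Two-sided exact p-value = sum of Bin(13,0.5) probabilities at or below the observed probability = 0.092285.
Step 5: alpha = 0.1. reject H0.

n_eff = 13, pos = 3, neg = 10, p = 0.092285, reject H0.


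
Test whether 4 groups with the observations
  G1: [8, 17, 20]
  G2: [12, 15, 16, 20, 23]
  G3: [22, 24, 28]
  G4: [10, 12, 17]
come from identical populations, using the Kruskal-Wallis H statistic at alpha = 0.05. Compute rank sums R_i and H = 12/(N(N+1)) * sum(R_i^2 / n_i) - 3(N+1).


Step 1: Combine all N = 14 observations and assign midranks.
sorted (value, group, rank): (8,G1,1), (10,G4,2), (12,G2,3.5), (12,G4,3.5), (15,G2,5), (16,G2,6), (17,G1,7.5), (17,G4,7.5), (20,G1,9.5), (20,G2,9.5), (22,G3,11), (23,G2,12), (24,G3,13), (28,G3,14)
Step 2: Sum ranks within each group.
R_1 = 18 (n_1 = 3)
R_2 = 36 (n_2 = 5)
R_3 = 38 (n_3 = 3)
R_4 = 13 (n_4 = 3)
Step 3: H = 12/(N(N+1)) * sum(R_i^2/n_i) - 3(N+1)
     = 12/(14*15) * (18^2/3 + 36^2/5 + 38^2/3 + 13^2/3) - 3*15
     = 0.057143 * 904.867 - 45
     = 6.706667.
Step 4: Ties present; correction factor C = 1 - 18/(14^3 - 14) = 0.993407. Corrected H = 6.706667 / 0.993407 = 6.751180.
Step 5: Under H0, H ~ chi^2(3); p-value = 0.080266.
Step 6: alpha = 0.05. fail to reject H0.

H = 6.7512, df = 3, p = 0.080266, fail to reject H0.


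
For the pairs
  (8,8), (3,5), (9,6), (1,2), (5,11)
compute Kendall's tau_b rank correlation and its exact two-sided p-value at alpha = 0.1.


Step 1: Enumerate the 10 unordered pairs (i,j) with i<j and classify each by sign(x_j-x_i) * sign(y_j-y_i).
  (1,2):dx=-5,dy=-3->C; (1,3):dx=+1,dy=-2->D; (1,4):dx=-7,dy=-6->C; (1,5):dx=-3,dy=+3->D
  (2,3):dx=+6,dy=+1->C; (2,4):dx=-2,dy=-3->C; (2,5):dx=+2,dy=+6->C; (3,4):dx=-8,dy=-4->C
  (3,5):dx=-4,dy=+5->D; (4,5):dx=+4,dy=+9->C
Step 2: C = 7, D = 3, total pairs = 10.
Step 3: tau = (C - D)/(n(n-1)/2) = (7 - 3)/10 = 0.400000.
Step 4: Exact two-sided p-value (enumerate n! = 120 permutations of y under H0): p = 0.483333.
Step 5: alpha = 0.1. fail to reject H0.

tau_b = 0.4000 (C=7, D=3), p = 0.483333, fail to reject H0.


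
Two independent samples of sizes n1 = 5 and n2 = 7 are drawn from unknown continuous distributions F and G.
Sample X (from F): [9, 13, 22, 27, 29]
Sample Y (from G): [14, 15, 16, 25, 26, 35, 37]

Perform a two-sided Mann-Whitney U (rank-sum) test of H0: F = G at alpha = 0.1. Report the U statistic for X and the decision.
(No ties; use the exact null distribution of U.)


Step 1: Combine and sort all 12 observations; assign midranks.
sorted (value, group): (9,X), (13,X), (14,Y), (15,Y), (16,Y), (22,X), (25,Y), (26,Y), (27,X), (29,X), (35,Y), (37,Y)
ranks: 9->1, 13->2, 14->3, 15->4, 16->5, 22->6, 25->7, 26->8, 27->9, 29->10, 35->11, 37->12
Step 2: Rank sum for X: R1 = 1 + 2 + 6 + 9 + 10 = 28.
Step 3: U_X = R1 - n1(n1+1)/2 = 28 - 5*6/2 = 28 - 15 = 13.
       U_Y = n1*n2 - U_X = 35 - 13 = 22.
Step 4: No ties, so the exact null distribution of U (based on enumerating the C(12,5) = 792 equally likely rank assignments) gives the two-sided p-value.
Step 5: p-value = 0.530303; compare to alpha = 0.1. fail to reject H0.

U_X = 13, p = 0.530303, fail to reject H0 at alpha = 0.1.


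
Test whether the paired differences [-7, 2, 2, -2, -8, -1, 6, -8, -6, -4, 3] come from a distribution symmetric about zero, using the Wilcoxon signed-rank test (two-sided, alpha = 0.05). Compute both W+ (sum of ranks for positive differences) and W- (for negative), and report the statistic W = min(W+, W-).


Step 1: Drop any zero differences (none here) and take |d_i|.
|d| = [7, 2, 2, 2, 8, 1, 6, 8, 6, 4, 3]
Step 2: Midrank |d_i| (ties get averaged ranks).
ranks: |7|->9, |2|->3, |2|->3, |2|->3, |8|->10.5, |1|->1, |6|->7.5, |8|->10.5, |6|->7.5, |4|->6, |3|->5
Step 3: Attach original signs; sum ranks with positive sign and with negative sign.
W+ = 3 + 3 + 7.5 + 5 = 18.5
W- = 9 + 3 + 10.5 + 1 + 10.5 + 7.5 + 6 = 47.5
(Check: W+ + W- = 66 should equal n(n+1)/2 = 66.)
Step 4: Test statistic W = min(W+, W-) = 18.5.
Step 5: Ties in |d|, so use the tie-corrected normal approximation.
        E[W] = n(n+1)/4 = 11*12/4 = 33.
        Tie groups: |d|=2 (t=3), |d|=6 (t=2), |d|=8 (t=2); sum(t^3 - t) = 36.
        Var[W] = n(n+1)(2n+1)/24 - sum(t^3-t)/48 = 3036/24 - 36/48 = 125.75.
        z = (W - E[W]) / sqrt(Var[W]) = (18.5 - 33) / 11.2138 = -1.2930.
        Two-sided p = 2*Phi(z) = 0.195995.
Step 6: alpha = 0.05. fail to reject H0.

W+ = 18.5, W- = 47.5, W = min = 18.5, p = 0.195995, fail to reject H0.


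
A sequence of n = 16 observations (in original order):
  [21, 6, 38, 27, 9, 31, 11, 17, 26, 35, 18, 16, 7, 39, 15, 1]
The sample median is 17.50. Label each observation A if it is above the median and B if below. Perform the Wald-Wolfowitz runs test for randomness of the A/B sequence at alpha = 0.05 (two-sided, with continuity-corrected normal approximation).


Step 1: Compute median = 17.50; label A = above, B = below.
Labels in order: ABAABABBAAABBABB  (n_A = 8, n_B = 8)
Step 2: Count runs R = 10.
Step 3: Under H0 (random ordering), E[R] = 2*n_A*n_B/(n_A+n_B) + 1 = 2*8*8/16 + 1 = 9.0000.
        Var[R] = 2*n_A*n_B*(2*n_A*n_B - n_A - n_B) / ((n_A+n_B)^2 * (n_A+n_B-1)) = 14336/3840 = 3.7333.
        SD[R] = 1.9322.
Step 4: Continuity-corrected z = (R - 0.5 - E[R]) / SD[R] = (10 - 0.5 - 9.0000) / 1.9322 = 0.2588.
Step 5: Two-sided p-value via normal approximation = 2*(1 - Phi(|z|)) = 0.795809.
Step 6: alpha = 0.05. fail to reject H0.

R = 10, z = 0.2588, p = 0.795809, fail to reject H0.


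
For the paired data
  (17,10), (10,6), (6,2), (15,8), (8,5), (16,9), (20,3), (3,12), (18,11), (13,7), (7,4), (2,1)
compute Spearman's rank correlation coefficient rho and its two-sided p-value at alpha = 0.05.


Step 1: Rank x and y separately (midranks; no ties here).
rank(x): 17->10, 10->6, 6->3, 15->8, 8->5, 16->9, 20->12, 3->2, 18->11, 13->7, 7->4, 2->1
rank(y): 10->10, 6->6, 2->2, 8->8, 5->5, 9->9, 3->3, 12->12, 11->11, 7->7, 4->4, 1->1
Step 2: d_i = R_x(i) - R_y(i); compute d_i^2.
  (10-10)^2=0, (6-6)^2=0, (3-2)^2=1, (8-8)^2=0, (5-5)^2=0, (9-9)^2=0, (12-3)^2=81, (2-12)^2=100, (11-11)^2=0, (7-7)^2=0, (4-4)^2=0, (1-1)^2=0
sum(d^2) = 182.
Step 3: rho = 1 - 6*182 / (12*(12^2 - 1)) = 1 - 1092/1716 = 0.363636.
Step 4: Under H0, t = rho * sqrt((n-2)/(1-rho^2)) = 1.2344 ~ t(10).
Step 5: Two-sided p-value from the t-distribution with 10 df = 0.245265.
Step 6: alpha = 0.05. fail to reject H0.

rho = 0.3636, p = 0.245265, fail to reject H0 at alpha = 0.05.


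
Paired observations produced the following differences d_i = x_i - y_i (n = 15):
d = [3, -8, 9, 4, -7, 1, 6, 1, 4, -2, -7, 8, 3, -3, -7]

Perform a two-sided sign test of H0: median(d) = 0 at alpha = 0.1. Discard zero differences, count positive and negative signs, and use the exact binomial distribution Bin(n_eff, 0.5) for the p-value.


Step 1: Discard zero differences. Original n = 15; n_eff = number of nonzero differences = 15.
Nonzero differences (with sign): +3, -8, +9, +4, -7, +1, +6, +1, +4, -2, -7, +8, +3, -3, -7
Step 2: Count signs: positive = 9, negative = 6.
Step 3: Under H0: P(positive) = 0.5, so the number of positives S ~ Bin(15, 0.5).
Step 4: Two-sided exact p-value = sum of Bin(15,0.5) probabilities at or below the observed probability = 0.607239.
Step 5: alpha = 0.1. fail to reject H0.

n_eff = 15, pos = 9, neg = 6, p = 0.607239, fail to reject H0.


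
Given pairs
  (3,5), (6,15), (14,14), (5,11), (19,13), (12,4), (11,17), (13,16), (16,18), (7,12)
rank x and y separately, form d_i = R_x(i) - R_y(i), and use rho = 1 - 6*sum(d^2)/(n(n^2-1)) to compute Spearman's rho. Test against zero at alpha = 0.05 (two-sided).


Step 1: Rank x and y separately (midranks; no ties here).
rank(x): 3->1, 6->3, 14->8, 5->2, 19->10, 12->6, 11->5, 13->7, 16->9, 7->4
rank(y): 5->2, 15->7, 14->6, 11->3, 13->5, 4->1, 17->9, 16->8, 18->10, 12->4
Step 2: d_i = R_x(i) - R_y(i); compute d_i^2.
  (1-2)^2=1, (3-7)^2=16, (8-6)^2=4, (2-3)^2=1, (10-5)^2=25, (6-1)^2=25, (5-9)^2=16, (7-8)^2=1, (9-10)^2=1, (4-4)^2=0
sum(d^2) = 90.
Step 3: rho = 1 - 6*90 / (10*(10^2 - 1)) = 1 - 540/990 = 0.454545.
Step 4: Under H0, t = rho * sqrt((n-2)/(1-rho^2)) = 1.4434 ~ t(8).
Step 5: Two-sided p-value from the t-distribution with 8 df = 0.186905.
Step 6: alpha = 0.05. fail to reject H0.

rho = 0.4545, p = 0.186905, fail to reject H0 at alpha = 0.05.


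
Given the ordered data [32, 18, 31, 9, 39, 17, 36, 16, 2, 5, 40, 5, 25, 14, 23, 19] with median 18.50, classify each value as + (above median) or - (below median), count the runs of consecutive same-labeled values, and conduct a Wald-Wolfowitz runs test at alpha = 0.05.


Step 1: Compute median = 18.50; label A = above, B = below.
Labels in order: ABABABABBBABABAA  (n_A = 8, n_B = 8)
Step 2: Count runs R = 13.
Step 3: Under H0 (random ordering), E[R] = 2*n_A*n_B/(n_A+n_B) + 1 = 2*8*8/16 + 1 = 9.0000.
        Var[R] = 2*n_A*n_B*(2*n_A*n_B - n_A - n_B) / ((n_A+n_B)^2 * (n_A+n_B-1)) = 14336/3840 = 3.7333.
        SD[R] = 1.9322.
Step 4: Continuity-corrected z = (R - 0.5 - E[R]) / SD[R] = (13 - 0.5 - 9.0000) / 1.9322 = 1.8114.
Step 5: Two-sided p-value via normal approximation = 2*(1 - Phi(|z|)) = 0.070076.
Step 6: alpha = 0.05. fail to reject H0.

R = 13, z = 1.8114, p = 0.070076, fail to reject H0.


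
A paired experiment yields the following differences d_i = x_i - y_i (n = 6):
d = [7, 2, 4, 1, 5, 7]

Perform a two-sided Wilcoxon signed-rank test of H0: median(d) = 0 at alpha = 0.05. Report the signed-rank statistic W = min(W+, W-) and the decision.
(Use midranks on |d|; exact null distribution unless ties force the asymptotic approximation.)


Step 1: Drop any zero differences (none here) and take |d_i|.
|d| = [7, 2, 4, 1, 5, 7]
Step 2: Midrank |d_i| (ties get averaged ranks).
ranks: |7|->5.5, |2|->2, |4|->3, |1|->1, |5|->4, |7|->5.5
Step 3: Attach original signs; sum ranks with positive sign and with negative sign.
W+ = 5.5 + 2 + 3 + 1 + 4 + 5.5 = 21
W- = 0 = 0
(Check: W+ + W- = 21 should equal n(n+1)/2 = 21.)
Step 4: Test statistic W = min(W+, W-) = 0.
Step 5: Ties in |d|, so use the tie-corrected normal approximation.
        E[W] = n(n+1)/4 = 6*7/4 = 10.5.
        Tie groups: |d|=7 (t=2); sum(t^3 - t) = 6.
        Var[W] = n(n+1)(2n+1)/24 - sum(t^3-t)/48 = 546/24 - 6/48 = 22.625.
        z = (W - E[W]) / sqrt(Var[W]) = (0 - 10.5) / 4.7566 = -2.2075.
        Two-sided p = 2*Phi(z) = 0.027281.
Step 6: alpha = 0.05. reject H0.

W+ = 21, W- = 0, W = min = 0, p = 0.027281, reject H0.


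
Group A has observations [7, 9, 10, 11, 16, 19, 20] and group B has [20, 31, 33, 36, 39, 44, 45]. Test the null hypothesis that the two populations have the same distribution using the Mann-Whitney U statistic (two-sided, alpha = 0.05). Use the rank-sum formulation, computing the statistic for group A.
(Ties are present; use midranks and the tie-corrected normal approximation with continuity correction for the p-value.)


Step 1: Combine and sort all 14 observations; assign midranks.
sorted (value, group): (7,X), (9,X), (10,X), (11,X), (16,X), (19,X), (20,X), (20,Y), (31,Y), (33,Y), (36,Y), (39,Y), (44,Y), (45,Y)
ranks: 7->1, 9->2, 10->3, 11->4, 16->5, 19->6, 20->7.5, 20->7.5, 31->9, 33->10, 36->11, 39->12, 44->13, 45->14
Step 2: Rank sum for X: R1 = 1 + 2 + 3 + 4 + 5 + 6 + 7.5 = 28.5.
Step 3: U_X = R1 - n1(n1+1)/2 = 28.5 - 7*8/2 = 28.5 - 28 = 0.5.
       U_Y = n1*n2 - U_X = 49 - 0.5 = 48.5.
Step 4: Ties are present, so use the tie-corrected normal approximation (with continuity correction) for the p-value.
Step 5: p-value = 0.002647; compare to alpha = 0.05. reject H0.

U_X = 0.5, p = 0.002647, reject H0 at alpha = 0.05.


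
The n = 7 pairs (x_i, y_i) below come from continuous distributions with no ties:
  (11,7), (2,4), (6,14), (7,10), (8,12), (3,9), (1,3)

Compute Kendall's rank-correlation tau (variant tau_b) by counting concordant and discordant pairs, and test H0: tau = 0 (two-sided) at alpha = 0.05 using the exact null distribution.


Step 1: Enumerate the 21 unordered pairs (i,j) with i<j and classify each by sign(x_j-x_i) * sign(y_j-y_i).
  (1,2):dx=-9,dy=-3->C; (1,3):dx=-5,dy=+7->D; (1,4):dx=-4,dy=+3->D; (1,5):dx=-3,dy=+5->D
  (1,6):dx=-8,dy=+2->D; (1,7):dx=-10,dy=-4->C; (2,3):dx=+4,dy=+10->C; (2,4):dx=+5,dy=+6->C
  (2,5):dx=+6,dy=+8->C; (2,6):dx=+1,dy=+5->C; (2,7):dx=-1,dy=-1->C; (3,4):dx=+1,dy=-4->D
  (3,5):dx=+2,dy=-2->D; (3,6):dx=-3,dy=-5->C; (3,7):dx=-5,dy=-11->C; (4,5):dx=+1,dy=+2->C
  (4,6):dx=-4,dy=-1->C; (4,7):dx=-6,dy=-7->C; (5,6):dx=-5,dy=-3->C; (5,7):dx=-7,dy=-9->C
  (6,7):dx=-2,dy=-6->C
Step 2: C = 15, D = 6, total pairs = 21.
Step 3: tau = (C - D)/(n(n-1)/2) = (15 - 6)/21 = 0.428571.
Step 4: Exact two-sided p-value (enumerate n! = 5040 permutations of y under H0): p = 0.238889.
Step 5: alpha = 0.05. fail to reject H0.

tau_b = 0.4286 (C=15, D=6), p = 0.238889, fail to reject H0.


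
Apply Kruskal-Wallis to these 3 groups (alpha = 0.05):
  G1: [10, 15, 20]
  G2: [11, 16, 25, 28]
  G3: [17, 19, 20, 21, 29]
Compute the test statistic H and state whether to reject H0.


Step 1: Combine all N = 12 observations and assign midranks.
sorted (value, group, rank): (10,G1,1), (11,G2,2), (15,G1,3), (16,G2,4), (17,G3,5), (19,G3,6), (20,G1,7.5), (20,G3,7.5), (21,G3,9), (25,G2,10), (28,G2,11), (29,G3,12)
Step 2: Sum ranks within each group.
R_1 = 11.5 (n_1 = 3)
R_2 = 27 (n_2 = 4)
R_3 = 39.5 (n_3 = 5)
Step 3: H = 12/(N(N+1)) * sum(R_i^2/n_i) - 3(N+1)
     = 12/(12*13) * (11.5^2/3 + 27^2/4 + 39.5^2/5) - 3*13
     = 0.076923 * 538.383 - 39
     = 2.414103.
Step 4: Ties present; correction factor C = 1 - 6/(12^3 - 12) = 0.996503. Corrected H = 2.414103 / 0.996503 = 2.422573.
Step 5: Under H0, H ~ chi^2(2); p-value = 0.297814.
Step 6: alpha = 0.05. fail to reject H0.

H = 2.4226, df = 2, p = 0.297814, fail to reject H0.


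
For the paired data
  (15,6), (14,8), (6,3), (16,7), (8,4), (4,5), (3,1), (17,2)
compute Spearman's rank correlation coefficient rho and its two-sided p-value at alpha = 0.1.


Step 1: Rank x and y separately (midranks; no ties here).
rank(x): 15->6, 14->5, 6->3, 16->7, 8->4, 4->2, 3->1, 17->8
rank(y): 6->6, 8->8, 3->3, 7->7, 4->4, 5->5, 1->1, 2->2
Step 2: d_i = R_x(i) - R_y(i); compute d_i^2.
  (6-6)^2=0, (5-8)^2=9, (3-3)^2=0, (7-7)^2=0, (4-4)^2=0, (2-5)^2=9, (1-1)^2=0, (8-2)^2=36
sum(d^2) = 54.
Step 3: rho = 1 - 6*54 / (8*(8^2 - 1)) = 1 - 324/504 = 0.357143.
Step 4: Under H0, t = rho * sqrt((n-2)/(1-rho^2)) = 0.9366 ~ t(6).
Step 5: Two-sided p-value from the t-distribution with 6 df = 0.385121.
Step 6: alpha = 0.1. fail to reject H0.

rho = 0.3571, p = 0.385121, fail to reject H0 at alpha = 0.1.


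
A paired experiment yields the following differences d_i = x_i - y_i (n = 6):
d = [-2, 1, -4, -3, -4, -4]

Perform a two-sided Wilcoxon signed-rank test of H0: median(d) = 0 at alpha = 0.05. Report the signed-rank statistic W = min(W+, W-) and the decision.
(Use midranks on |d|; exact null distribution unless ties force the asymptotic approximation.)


Step 1: Drop any zero differences (none here) and take |d_i|.
|d| = [2, 1, 4, 3, 4, 4]
Step 2: Midrank |d_i| (ties get averaged ranks).
ranks: |2|->2, |1|->1, |4|->5, |3|->3, |4|->5, |4|->5
Step 3: Attach original signs; sum ranks with positive sign and with negative sign.
W+ = 1 = 1
W- = 2 + 5 + 3 + 5 + 5 = 20
(Check: W+ + W- = 21 should equal n(n+1)/2 = 21.)
Step 4: Test statistic W = min(W+, W-) = 1.
Step 5: Ties in |d|, so use the tie-corrected normal approximation.
        E[W] = n(n+1)/4 = 6*7/4 = 10.5.
        Tie groups: |d|=4 (t=3); sum(t^3 - t) = 24.
        Var[W] = n(n+1)(2n+1)/24 - sum(t^3-t)/48 = 546/24 - 24/48 = 22.25.
        z = (W - E[W]) / sqrt(Var[W]) = (1 - 10.5) / 4.7170 = -2.0140.
        Two-sided p = 2*Phi(z) = 0.044010.
Step 6: alpha = 0.05. reject H0.

W+ = 1, W- = 20, W = min = 1, p = 0.044010, reject H0.


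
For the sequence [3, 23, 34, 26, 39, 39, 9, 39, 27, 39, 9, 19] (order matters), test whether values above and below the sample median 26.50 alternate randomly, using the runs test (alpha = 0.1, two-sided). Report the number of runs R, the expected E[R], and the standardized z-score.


Step 1: Compute median = 26.50; label A = above, B = below.
Labels in order: BBABAABAAABB  (n_A = 6, n_B = 6)
Step 2: Count runs R = 7.
Step 3: Under H0 (random ordering), E[R] = 2*n_A*n_B/(n_A+n_B) + 1 = 2*6*6/12 + 1 = 7.0000.
        Var[R] = 2*n_A*n_B*(2*n_A*n_B - n_A - n_B) / ((n_A+n_B)^2 * (n_A+n_B-1)) = 4320/1584 = 2.7273.
        SD[R] = 1.6514.
Step 4: R = E[R], so z = 0 with no continuity correction.
Step 5: Two-sided p-value via normal approximation = 2*(1 - Phi(|z|)) = 1.000000.
Step 6: alpha = 0.1. fail to reject H0.

R = 7, z = 0.0000, p = 1.000000, fail to reject H0.


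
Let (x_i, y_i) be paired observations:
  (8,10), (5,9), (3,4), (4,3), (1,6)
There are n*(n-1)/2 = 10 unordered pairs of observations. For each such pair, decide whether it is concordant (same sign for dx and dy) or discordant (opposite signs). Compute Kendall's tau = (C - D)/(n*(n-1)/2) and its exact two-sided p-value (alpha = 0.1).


Step 1: Enumerate the 10 unordered pairs (i,j) with i<j and classify each by sign(x_j-x_i) * sign(y_j-y_i).
  (1,2):dx=-3,dy=-1->C; (1,3):dx=-5,dy=-6->C; (1,4):dx=-4,dy=-7->C; (1,5):dx=-7,dy=-4->C
  (2,3):dx=-2,dy=-5->C; (2,4):dx=-1,dy=-6->C; (2,5):dx=-4,dy=-3->C; (3,4):dx=+1,dy=-1->D
  (3,5):dx=-2,dy=+2->D; (4,5):dx=-3,dy=+3->D
Step 2: C = 7, D = 3, total pairs = 10.
Step 3: tau = (C - D)/(n(n-1)/2) = (7 - 3)/10 = 0.400000.
Step 4: Exact two-sided p-value (enumerate n! = 120 permutations of y under H0): p = 0.483333.
Step 5: alpha = 0.1. fail to reject H0.

tau_b = 0.4000 (C=7, D=3), p = 0.483333, fail to reject H0.


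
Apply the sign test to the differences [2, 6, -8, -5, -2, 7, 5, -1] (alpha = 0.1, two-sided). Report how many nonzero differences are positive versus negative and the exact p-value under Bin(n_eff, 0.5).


Step 1: Discard zero differences. Original n = 8; n_eff = number of nonzero differences = 8.
Nonzero differences (with sign): +2, +6, -8, -5, -2, +7, +5, -1
Step 2: Count signs: positive = 4, negative = 4.
Step 3: Under H0: P(positive) = 0.5, so the number of positives S ~ Bin(8, 0.5).
Step 4: Two-sided exact p-value = sum of Bin(8,0.5) probabilities at or below the observed probability = 1.000000.
Step 5: alpha = 0.1. fail to reject H0.

n_eff = 8, pos = 4, neg = 4, p = 1.000000, fail to reject H0.


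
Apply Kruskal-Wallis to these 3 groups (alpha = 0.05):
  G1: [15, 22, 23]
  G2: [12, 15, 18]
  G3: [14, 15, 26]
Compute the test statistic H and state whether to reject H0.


Step 1: Combine all N = 9 observations and assign midranks.
sorted (value, group, rank): (12,G2,1), (14,G3,2), (15,G1,4), (15,G2,4), (15,G3,4), (18,G2,6), (22,G1,7), (23,G1,8), (26,G3,9)
Step 2: Sum ranks within each group.
R_1 = 19 (n_1 = 3)
R_2 = 11 (n_2 = 3)
R_3 = 15 (n_3 = 3)
Step 3: H = 12/(N(N+1)) * sum(R_i^2/n_i) - 3(N+1)
     = 12/(9*10) * (19^2/3 + 11^2/3 + 15^2/3) - 3*10
     = 0.133333 * 235.667 - 30
     = 1.422222.
Step 4: Ties present; correction factor C = 1 - 24/(9^3 - 9) = 0.966667. Corrected H = 1.422222 / 0.966667 = 1.471264.
Step 5: Under H0, H ~ chi^2(2); p-value = 0.479202.
Step 6: alpha = 0.05. fail to reject H0.

H = 1.4713, df = 2, p = 0.479202, fail to reject H0.
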